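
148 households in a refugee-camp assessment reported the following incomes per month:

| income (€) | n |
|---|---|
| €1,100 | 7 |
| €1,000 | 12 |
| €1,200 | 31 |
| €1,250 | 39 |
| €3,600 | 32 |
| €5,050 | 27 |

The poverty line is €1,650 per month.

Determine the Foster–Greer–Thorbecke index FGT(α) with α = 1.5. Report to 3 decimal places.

0.090

Poor units: 12×€1,000, 7×€1,100, 31×€1,200, 39×€1,250 (q = 89 of N = 148).
Normalized shortfalls: (1650−1000)/1650 = 0.3939 (×12); (1650−1100)/1650 = 0.3333 (×7); (1650−1200)/1650 = 0.2727 (×31); (1650−1250)/1650 = 0.2424 (×39).
Raised to α = 1.5: 0.24725 (×12); 0.19245 (×7); 0.14243 (×31); 0.11936 (×39).
Sum = 13.384543; FGT(1.5) = 13.384543 / 148 = 0.090.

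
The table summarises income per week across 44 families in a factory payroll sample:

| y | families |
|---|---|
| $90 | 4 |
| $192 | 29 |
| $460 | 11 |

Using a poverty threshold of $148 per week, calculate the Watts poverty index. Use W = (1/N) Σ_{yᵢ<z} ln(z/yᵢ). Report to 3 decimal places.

0.045

Poor units: 4×$90 (q = 4 of N = 44).
Log shortfalls: ln(148/90) = 0.4974 (×4).
W = 1.989610 / 44 = 0.045.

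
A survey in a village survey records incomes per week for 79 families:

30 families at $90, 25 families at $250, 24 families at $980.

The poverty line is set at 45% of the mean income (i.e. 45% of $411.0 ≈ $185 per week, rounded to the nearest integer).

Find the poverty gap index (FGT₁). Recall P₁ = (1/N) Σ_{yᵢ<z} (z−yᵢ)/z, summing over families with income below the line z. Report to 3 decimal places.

Poor units: 30×$90 (q = 30 of N = 79).
Relative gaps: (185−90)/185 = 0.5135 (×30).
Σ = 15.405405. Dividing by the full population N = 79 gives P₁ = 0.195.

0.195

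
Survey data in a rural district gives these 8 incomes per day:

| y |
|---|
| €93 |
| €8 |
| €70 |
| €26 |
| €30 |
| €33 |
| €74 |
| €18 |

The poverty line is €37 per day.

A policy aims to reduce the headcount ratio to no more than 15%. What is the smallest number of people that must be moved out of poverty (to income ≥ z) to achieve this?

4

5 of the 8 people are poor, so H = 5/8 = 0.625.
A headcount ratio of at most 15% allows at most ⌊0.15 × 8⌋ = 1 poor people.
So at least 5 − 1 = 4 must be lifted.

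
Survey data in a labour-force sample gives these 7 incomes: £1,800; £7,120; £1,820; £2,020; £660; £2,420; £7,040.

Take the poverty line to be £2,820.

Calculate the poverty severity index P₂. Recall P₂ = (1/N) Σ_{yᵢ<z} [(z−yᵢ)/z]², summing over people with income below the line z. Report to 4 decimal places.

0.1348

Below the line: £660, £1,800, £1,820, £2,020, £2,420 (q = 5 of N = 7).
Gap ratios (z−y)/z: (2820−660)/2820 = 0.7660; (2820−1800)/2820 = 0.3617; (2820−1820)/2820 = 0.3546; (2820−2020)/2820 = 0.2837; (2820−2420)/2820 = 0.1418.
Squared: 0.5867; 0.1308; 0.1257; 0.0805; 0.0201.
Sum = 0.943866; P₂ = 0.943866 / 7 = 0.1348.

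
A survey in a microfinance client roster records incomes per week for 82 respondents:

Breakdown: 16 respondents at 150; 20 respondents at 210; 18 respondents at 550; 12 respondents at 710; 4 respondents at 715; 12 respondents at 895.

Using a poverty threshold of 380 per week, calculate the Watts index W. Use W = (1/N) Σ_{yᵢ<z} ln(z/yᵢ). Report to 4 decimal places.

0.3260

Below z: 16×150, 20×210 (q = 36 of N = 82).
Log shortfalls: ln(380/150) = 0.9295 (×16); ln(380/210) = 0.5931 (×20).
W = 26.733850 / 82 = 0.3260.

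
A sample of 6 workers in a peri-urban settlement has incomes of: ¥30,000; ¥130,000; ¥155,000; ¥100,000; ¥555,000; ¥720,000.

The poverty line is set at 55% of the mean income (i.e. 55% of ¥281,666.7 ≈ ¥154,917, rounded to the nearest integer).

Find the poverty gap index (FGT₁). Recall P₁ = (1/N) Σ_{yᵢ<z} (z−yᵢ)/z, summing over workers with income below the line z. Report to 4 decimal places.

Below z: ¥30,000, ¥100,000, ¥130,000 (q = 3 of N = 6).
Shortfall ratios: (154917−30000)/154917 = 0.8063; (154917−100000)/154917 = 0.3545; (154917−130000)/154917 = 0.1608.
Σ = 1.321682. Dividing by the full population N = 6 gives P₁ = 0.2203.

0.2203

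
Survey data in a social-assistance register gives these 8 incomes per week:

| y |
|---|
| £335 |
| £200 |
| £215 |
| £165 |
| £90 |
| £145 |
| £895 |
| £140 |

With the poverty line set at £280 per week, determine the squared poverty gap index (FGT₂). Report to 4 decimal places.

Incomes under z: £90, £140, £145, £165, £200, £215 (q = 6 of N = 8).
Shortfall ratios: (280−90)/280 = 0.6786; (280−140)/280 = 0.5000; (280−145)/280 = 0.4821; (280−165)/280 = 0.4107; (280−200)/280 = 0.2857; (280−215)/280 = 0.2321.
Squared: 0.4605; 0.2500; 0.2325; 0.1687; 0.0816; 0.0539.
Sum = 1.247130; P₂ = 1.247130 / 8 = 0.1559.

0.1559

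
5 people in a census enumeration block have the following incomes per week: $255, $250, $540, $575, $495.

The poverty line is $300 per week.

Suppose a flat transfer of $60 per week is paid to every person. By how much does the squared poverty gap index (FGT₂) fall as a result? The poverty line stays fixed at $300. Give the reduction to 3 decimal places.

Before: below the line — $250, $255; squared poverty gap index (FGT₂) = 0.01006.
After the $60 transfer: below the line — none; squared poverty gap index (FGT₂) = 0.00000.
Reduction = 0.01006 − 0.00000 = 0.010.

0.010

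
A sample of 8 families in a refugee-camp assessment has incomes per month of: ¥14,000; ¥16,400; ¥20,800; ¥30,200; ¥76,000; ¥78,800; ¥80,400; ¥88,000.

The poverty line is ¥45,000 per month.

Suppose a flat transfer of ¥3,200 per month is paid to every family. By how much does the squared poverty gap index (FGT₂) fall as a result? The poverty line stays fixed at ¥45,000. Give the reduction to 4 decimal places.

0.0364

Before: below the line — ¥14,000, ¥16,400, ¥20,800, ¥30,200; squared poverty gap index (FGT₂) = 0.159484.
After the ¥3,200 transfer: below the line — ¥17,200, ¥19,600, ¥24,000, ¥33,400; squared poverty gap index (FGT₂) = 0.123059.
Reduction = 0.159484 − 0.123059 = 0.0364.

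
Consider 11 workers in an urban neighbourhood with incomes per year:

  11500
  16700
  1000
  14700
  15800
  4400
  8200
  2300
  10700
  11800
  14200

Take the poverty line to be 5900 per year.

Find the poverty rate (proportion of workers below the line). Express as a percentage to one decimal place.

3 of the 11 workers have income below 5900.
H = 3/11 = 27.3%.

27.3%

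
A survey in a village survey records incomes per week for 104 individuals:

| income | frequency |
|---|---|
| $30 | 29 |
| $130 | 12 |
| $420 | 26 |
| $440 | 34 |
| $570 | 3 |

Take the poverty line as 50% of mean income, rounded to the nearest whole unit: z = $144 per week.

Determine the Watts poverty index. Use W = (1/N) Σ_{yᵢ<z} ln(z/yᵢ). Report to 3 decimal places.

0.449

Incomes under z: 29×$30, 12×$130 (q = 41 of N = 104).
Log shortfalls: ln(144/30) = 1.5686 (×29); ln(144/130) = 0.1023 (×12).
W = 46.717208 / 104 = 0.449.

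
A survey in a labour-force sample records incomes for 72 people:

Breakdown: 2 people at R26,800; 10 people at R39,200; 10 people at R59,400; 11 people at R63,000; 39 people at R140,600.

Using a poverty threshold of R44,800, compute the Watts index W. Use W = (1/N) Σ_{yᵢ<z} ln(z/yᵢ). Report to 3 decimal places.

Below the line: 2×R26,800, 10×R39,200 (q = 12 of N = 72).
Log shortfalls: ln(44800/26800) = 0.5138 (×2); ln(44800/39200) = 0.1335 (×10).
W = 2.362926 / 72 = 0.033.

0.033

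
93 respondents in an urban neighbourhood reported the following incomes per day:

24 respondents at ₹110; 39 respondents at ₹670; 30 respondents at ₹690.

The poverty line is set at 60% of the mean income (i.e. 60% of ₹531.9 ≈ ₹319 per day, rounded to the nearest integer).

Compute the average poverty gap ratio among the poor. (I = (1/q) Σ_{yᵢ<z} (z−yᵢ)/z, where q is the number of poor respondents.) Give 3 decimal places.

0.655

Below the line: 24×₹110 (q = 24 of N = 93).
Shortfall ratios (z−y)/z: 0.6552 (×24); sum = 15.724138.
The income-gap ratio divides by q (the poor only): 15.724138 / 24 = 0.655.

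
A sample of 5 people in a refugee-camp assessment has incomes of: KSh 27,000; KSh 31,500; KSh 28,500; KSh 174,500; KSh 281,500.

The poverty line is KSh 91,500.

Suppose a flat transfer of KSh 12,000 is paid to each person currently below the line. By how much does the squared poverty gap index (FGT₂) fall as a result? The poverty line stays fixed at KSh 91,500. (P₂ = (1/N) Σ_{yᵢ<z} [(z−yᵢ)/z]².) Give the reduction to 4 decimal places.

Before: below the line — KSh 27,000, KSh 28,500, KSh 31,500; squared poverty gap index (FGT₂) = 0.280193.
After the KSh 12,000 transfer: below the line — KSh 39,000, KSh 40,500, KSh 43,500; squared poverty gap index (FGT₂) = 0.183015.
Reduction = 0.280193 − 0.183015 = 0.0972.

0.0972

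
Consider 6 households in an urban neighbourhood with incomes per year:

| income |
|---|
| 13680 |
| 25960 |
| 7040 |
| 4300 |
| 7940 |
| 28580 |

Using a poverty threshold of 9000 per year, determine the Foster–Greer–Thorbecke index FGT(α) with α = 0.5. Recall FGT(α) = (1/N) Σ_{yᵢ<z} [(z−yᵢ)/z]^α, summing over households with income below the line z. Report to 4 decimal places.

Below the line: 4300, 7040, 7940 (q = 3 of N = 6).
Shortfall ratios: (9000−4300)/9000 = 0.5222; (9000−7040)/9000 = 0.2178; (9000−7940)/9000 = 0.1178.
Raised to α = 0.5: 0.72265; 0.46667; 0.34319.
Sum = 1.532504; FGT(0.5) = 1.532504 / 6 = 0.2554.

0.2554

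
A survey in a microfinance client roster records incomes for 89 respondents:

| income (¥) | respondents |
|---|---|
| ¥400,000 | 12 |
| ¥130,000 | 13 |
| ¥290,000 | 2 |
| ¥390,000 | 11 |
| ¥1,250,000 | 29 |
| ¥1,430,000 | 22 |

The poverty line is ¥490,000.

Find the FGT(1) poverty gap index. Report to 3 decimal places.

Incomes under z: 13×¥130,000, 2×¥290,000, 11×¥390,000, 12×¥400,000 (q = 38 of N = 89).
Normalized shortfalls: (490000−130000)/490000 = 0.7347 (×13); (490000−290000)/490000 = 0.4082 (×2); (490000−390000)/490000 = 0.2041 (×11); (490000−400000)/490000 = 0.1837 (×12).
Σ = 14.816327. Dividing by the full population N = 89 gives P₁ = 0.166.

0.166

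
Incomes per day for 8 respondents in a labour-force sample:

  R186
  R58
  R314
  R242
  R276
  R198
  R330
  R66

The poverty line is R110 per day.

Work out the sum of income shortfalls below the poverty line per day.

Below z: R58, R66 (q = 2 of N = 8).
Individual gaps: 110−58 = 52; 110−66 = 44.
Aggregate gap = R96.

R96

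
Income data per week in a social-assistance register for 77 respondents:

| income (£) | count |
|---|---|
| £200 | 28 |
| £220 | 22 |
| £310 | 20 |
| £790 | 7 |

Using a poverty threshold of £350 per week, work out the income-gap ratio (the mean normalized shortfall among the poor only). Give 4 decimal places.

0.3208

Below the line: 28×£200, 22×£220, 20×£310 (q = 70 of N = 77).
Relative gaps: 0.4286 (×28), 0.3714 (×22), 0.1143 (×20); sum = 22.457143.
I averages over the q = 70 poor units only: 22.457143 / 70 = 0.3208.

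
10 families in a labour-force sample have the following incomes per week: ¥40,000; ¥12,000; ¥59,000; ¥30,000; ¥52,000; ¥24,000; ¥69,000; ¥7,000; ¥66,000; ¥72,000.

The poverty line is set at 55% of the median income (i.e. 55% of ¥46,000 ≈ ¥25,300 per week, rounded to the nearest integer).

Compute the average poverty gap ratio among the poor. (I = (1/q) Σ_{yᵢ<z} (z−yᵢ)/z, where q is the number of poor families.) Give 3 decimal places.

0.433

Below z: ¥7,000, ¥12,000, ¥24,000 (q = 3 of N = 10).
Relative gaps: 0.7233, 0.5257, 0.0514; sum = 1.300395.
The income-gap ratio divides by q (the poor only): 1.300395 / 3 = 0.433.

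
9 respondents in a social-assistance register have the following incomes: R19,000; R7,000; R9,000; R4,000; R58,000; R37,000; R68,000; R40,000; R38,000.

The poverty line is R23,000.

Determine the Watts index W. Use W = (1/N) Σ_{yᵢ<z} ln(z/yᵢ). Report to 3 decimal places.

Poor units: R4,000, R7,000, R9,000, R19,000 (q = 4 of N = 9).
ln(z/y) terms: ln(23000/4000) = 1.7492; ln(23000/7000) = 1.1896; ln(23000/9000) = 0.9383; ln(23000/19000) = 0.1911.
W = 4.068109 / 9 = 0.452.

0.452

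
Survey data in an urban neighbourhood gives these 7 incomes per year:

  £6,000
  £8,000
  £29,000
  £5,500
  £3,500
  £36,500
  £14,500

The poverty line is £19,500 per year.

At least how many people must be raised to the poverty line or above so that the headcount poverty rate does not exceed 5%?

5 of the 7 people are poor, so H = 5/7 = 0.714.
A headcount ratio of at most 5% allows at most ⌊0.05 × 7⌋ = 0 poor people.
So at least 5 − 0 = 5 must be lifted.

5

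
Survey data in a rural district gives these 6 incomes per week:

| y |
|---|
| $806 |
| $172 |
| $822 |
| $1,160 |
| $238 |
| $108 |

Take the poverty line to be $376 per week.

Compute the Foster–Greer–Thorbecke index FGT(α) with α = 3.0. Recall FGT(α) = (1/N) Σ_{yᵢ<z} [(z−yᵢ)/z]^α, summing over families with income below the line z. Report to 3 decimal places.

Below z: $108, $172, $238 (q = 3 of N = 6).
Normalized shortfalls: (376−108)/376 = 0.7128; (376−172)/376 = 0.5426; (376−238)/376 = 0.3670.
Raised to α = 3.0: 0.36211; 0.15971; 0.04944.
Sum = 0.571258; FGT(3.0) = 0.571258 / 6 = 0.095.

0.095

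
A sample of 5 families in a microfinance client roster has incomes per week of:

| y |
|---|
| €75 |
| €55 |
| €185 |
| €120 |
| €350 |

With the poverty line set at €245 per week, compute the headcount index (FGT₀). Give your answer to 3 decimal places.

0.800

4 of the 5 families have income below €245.
H = 4/5 = 0.800.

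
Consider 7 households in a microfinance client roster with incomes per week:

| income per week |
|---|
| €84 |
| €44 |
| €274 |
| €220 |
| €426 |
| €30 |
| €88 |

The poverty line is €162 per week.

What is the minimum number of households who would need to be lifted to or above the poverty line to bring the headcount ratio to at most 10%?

4 of the 7 households are poor, so H = 4/7 = 0.571.
A headcount ratio of at most 10% allows at most ⌊0.10 × 7⌋ = 0 poor households.
So at least 4 − 0 = 4 must be lifted.

4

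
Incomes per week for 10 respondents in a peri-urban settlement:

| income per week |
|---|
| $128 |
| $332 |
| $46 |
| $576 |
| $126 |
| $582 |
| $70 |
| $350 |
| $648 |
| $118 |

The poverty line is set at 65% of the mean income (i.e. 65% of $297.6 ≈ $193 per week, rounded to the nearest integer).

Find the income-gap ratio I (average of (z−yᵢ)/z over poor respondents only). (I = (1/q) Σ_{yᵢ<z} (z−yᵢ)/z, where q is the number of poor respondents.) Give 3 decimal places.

Poor units: $46, $70, $118, $126, $128 (q = 5 of N = 10).
Shortfall ratios (z−y)/z: 0.7617, 0.6373, 0.3886, 0.3472, 0.3368; sum = 2.471503.
The income-gap ratio divides by q (the poor only): 2.471503 / 5 = 0.494.

0.494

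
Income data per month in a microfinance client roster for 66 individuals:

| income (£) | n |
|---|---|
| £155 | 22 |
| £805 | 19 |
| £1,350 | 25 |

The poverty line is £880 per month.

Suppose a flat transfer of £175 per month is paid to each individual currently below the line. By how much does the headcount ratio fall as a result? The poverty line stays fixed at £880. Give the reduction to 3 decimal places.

Before: below the line — 22×£155, 19×£805; headcount ratio = 0.62121.
After the £175 transfer: below the line — 22×£330; headcount ratio = 0.33333.
Reduction = 0.62121 − 0.33333 = 0.288.

0.288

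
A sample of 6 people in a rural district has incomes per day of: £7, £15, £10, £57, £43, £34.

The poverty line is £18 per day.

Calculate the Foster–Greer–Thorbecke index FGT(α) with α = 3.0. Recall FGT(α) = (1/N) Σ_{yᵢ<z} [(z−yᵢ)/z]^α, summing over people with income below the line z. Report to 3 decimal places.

Below z: £7, £10, £15 (q = 3 of N = 6).
Relative gaps: (18−7)/18 = 0.6111; (18−10)/18 = 0.4444; (18−15)/18 = 0.1667.
Raised to α = 3.0: 0.22822; 0.08779; 0.00463.
Sum = 0.320645; FGT(3.0) = 0.320645 / 6 = 0.053.

0.053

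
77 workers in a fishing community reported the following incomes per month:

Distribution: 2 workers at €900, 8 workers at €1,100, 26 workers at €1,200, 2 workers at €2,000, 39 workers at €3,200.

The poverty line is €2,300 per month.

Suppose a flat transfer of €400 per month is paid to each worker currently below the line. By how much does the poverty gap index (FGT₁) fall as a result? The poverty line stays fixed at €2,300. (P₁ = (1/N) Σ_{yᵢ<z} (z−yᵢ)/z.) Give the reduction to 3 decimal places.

Before: below the line — 2×€900, 8×€1,100, 26×€1,200, 2×€2,000; poverty gap index (FGT₁) = 0.23490.
After the €400 transfer: below the line — 2×€1,300, 8×€1,500, 26×€1,600; poverty gap index (FGT₁) = 0.15020.
Reduction = 0.23490 − 0.15020 = 0.085.

0.085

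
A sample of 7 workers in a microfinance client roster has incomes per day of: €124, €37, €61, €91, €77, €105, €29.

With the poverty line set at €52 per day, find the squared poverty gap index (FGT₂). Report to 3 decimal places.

0.040

Poor units: €29, €37 (q = 2 of N = 7).
Gap ratios (z−y)/z: (52−29)/52 = 0.4423; (52−37)/52 = 0.2885.
Squared: 0.1956; 0.0832.
Sum = 0.278846; P₂ = 0.278846 / 7 = 0.040.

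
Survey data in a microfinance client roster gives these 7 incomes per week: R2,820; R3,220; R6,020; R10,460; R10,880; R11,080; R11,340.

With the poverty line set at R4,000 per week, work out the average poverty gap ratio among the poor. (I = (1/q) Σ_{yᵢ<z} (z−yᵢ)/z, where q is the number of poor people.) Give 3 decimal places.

Below the line: R2,820, R3,220 (q = 2 of N = 7).
Shortfall ratios (z−y)/z: 0.2950, 0.1950; sum = 0.490000.
The income-gap ratio divides by q (the poor only): 0.490000 / 2 = 0.245.

0.245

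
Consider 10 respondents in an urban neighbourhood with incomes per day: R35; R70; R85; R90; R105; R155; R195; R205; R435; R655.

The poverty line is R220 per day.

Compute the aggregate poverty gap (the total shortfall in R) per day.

Incomes under z: R35, R70, R85, R90, R105, R155, R195, R205 (q = 8 of N = 10).
Individual gaps: 220−35 = 185; 220−70 = 150; 220−85 = 135; 220−90 = 130; 220−105 = 115; 220−155 = 65; 220−195 = 25; 220−205 = 15.
Aggregate gap = R820.

R820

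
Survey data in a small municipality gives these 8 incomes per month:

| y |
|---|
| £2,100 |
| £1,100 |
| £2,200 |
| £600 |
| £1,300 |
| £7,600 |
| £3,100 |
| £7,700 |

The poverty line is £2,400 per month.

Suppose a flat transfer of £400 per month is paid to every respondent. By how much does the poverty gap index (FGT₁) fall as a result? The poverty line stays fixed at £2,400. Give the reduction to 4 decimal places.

Before: below the line — £600, £1,100, £1,300, £2,100, £2,200; poverty gap index (FGT₁) = 0.244792.
After the £400 transfer: below the line — £1,000, £1,500, £1,700; poverty gap index (FGT₁) = 0.156250.
Reduction = 0.244792 − 0.156250 = 0.0885.

0.0885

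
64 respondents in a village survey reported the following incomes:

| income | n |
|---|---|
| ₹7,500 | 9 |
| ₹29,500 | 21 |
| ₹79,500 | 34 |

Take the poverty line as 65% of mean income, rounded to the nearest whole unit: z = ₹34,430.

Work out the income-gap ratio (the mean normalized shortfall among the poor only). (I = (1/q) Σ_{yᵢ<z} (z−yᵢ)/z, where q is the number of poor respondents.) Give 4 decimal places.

Poor units: 9×₹7,500, 21×₹29,500 (q = 30 of N = 64).
Shortfall ratios (z−y)/z: 0.7822 (×9), 0.1432 (×21); sum = 10.046471.
I averages over the q = 30 poor units only: 10.046471 / 30 = 0.3349.

0.3349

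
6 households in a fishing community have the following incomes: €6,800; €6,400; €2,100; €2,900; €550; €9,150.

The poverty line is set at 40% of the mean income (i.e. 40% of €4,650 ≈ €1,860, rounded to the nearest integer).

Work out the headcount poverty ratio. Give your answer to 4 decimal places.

1 of the 6 households have income below €1,860.
H = 1/6 = 0.1667.

0.1667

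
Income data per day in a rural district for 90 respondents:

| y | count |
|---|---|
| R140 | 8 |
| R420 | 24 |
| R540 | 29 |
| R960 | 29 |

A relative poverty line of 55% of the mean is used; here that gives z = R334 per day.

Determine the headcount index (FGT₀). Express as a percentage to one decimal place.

8.9%

8 of the 90 respondents have income below R334.
H = 8/90 = 8.9%.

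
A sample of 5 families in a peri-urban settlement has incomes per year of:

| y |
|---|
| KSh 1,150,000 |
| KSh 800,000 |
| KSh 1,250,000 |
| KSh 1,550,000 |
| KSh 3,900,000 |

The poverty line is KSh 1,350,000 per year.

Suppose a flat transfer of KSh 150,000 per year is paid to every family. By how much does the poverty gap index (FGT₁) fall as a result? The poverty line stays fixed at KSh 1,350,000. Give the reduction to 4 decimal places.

Before: below the line — KSh 800,000, KSh 1,150,000, KSh 1,250,000; poverty gap index (FGT₁) = 0.125926.
After the KSh 150,000 transfer: below the line — KSh 950,000, KSh 1,300,000; poverty gap index (FGT₁) = 0.066667.
Reduction = 0.125926 − 0.066667 = 0.0593.

0.0593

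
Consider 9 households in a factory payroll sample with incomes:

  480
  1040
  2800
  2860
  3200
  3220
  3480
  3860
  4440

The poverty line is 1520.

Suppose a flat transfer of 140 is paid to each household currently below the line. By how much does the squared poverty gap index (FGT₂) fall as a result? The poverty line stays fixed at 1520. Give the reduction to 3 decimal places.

Before: below the line — 480, 1040; squared poverty gap index (FGT₂) = 0.06310.
After the 140 transfer: below the line — 620, 1180; squared poverty gap index (FGT₂) = 0.04451.
Reduction = 0.06310 − 0.04451 = 0.019.

0.019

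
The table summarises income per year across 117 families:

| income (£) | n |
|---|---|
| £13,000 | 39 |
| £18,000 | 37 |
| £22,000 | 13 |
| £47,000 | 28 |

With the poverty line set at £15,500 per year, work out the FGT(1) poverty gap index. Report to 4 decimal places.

0.0538

Below the line: 39×£13,000 (q = 39 of N = 117).
Gap ratios (z−y)/z: (15500−13000)/15500 = 0.1613 (×39).
Σ = 6.290323. Dividing by the full population N = 117 gives P₁ = 0.0538.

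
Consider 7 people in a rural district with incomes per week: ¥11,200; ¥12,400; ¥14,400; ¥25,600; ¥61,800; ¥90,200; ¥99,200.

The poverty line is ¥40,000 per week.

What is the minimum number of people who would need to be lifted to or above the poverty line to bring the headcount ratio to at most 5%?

4 of the 7 people are poor, so H = 4/7 = 0.571.
A headcount ratio of at most 5% allows at most ⌊0.05 × 7⌋ = 0 poor people.
So at least 4 − 0 = 4 must be lifted.

4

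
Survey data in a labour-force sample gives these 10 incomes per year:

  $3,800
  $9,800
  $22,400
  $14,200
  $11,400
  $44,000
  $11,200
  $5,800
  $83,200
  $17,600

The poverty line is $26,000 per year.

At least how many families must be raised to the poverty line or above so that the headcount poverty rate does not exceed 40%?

4

8 of the 10 families are poor, so H = 8/10 = 0.800.
A headcount ratio of at most 40% allows at most ⌊0.40 × 10⌋ = 4 poor families.
So at least 8 − 4 = 4 must be lifted.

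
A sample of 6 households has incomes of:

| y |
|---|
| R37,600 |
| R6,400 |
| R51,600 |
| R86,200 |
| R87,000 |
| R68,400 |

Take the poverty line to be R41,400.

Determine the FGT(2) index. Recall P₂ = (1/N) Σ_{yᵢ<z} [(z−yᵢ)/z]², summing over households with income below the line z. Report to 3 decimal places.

Below the line: R6,400, R37,600 (q = 2 of N = 6).
Gap ratios (z−y)/z: (41400−6400)/41400 = 0.8454; (41400−37600)/41400 = 0.0918.
Squared: 0.7147; 0.0084.
Sum = 0.723144; P₂ = 0.723144 / 6 = 0.121.

0.121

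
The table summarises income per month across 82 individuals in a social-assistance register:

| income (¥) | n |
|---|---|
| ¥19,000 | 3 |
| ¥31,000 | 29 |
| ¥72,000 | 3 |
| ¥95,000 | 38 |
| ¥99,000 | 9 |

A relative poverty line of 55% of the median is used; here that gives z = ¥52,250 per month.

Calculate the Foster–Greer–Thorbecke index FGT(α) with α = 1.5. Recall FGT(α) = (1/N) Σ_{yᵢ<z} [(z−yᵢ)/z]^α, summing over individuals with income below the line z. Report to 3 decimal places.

0.110

Poor units: 3×¥19,000, 29×¥31,000 (q = 32 of N = 82).
Normalized shortfalls: (52250−19000)/52250 = 0.6364 (×3); (52250−31000)/52250 = 0.4067 (×29).
Raised to α = 1.5: 0.50764 (×3); 0.25936 (×29).
Sum = 9.044471; FGT(1.5) = 9.044471 / 82 = 0.110.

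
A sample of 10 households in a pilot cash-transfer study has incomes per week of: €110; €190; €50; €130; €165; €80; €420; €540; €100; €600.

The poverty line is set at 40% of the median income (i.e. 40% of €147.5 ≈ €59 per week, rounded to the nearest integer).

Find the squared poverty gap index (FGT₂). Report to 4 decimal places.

0.0023

Incomes under z: €50 (q = 1 of N = 10).
Shortfall ratios: (59−50)/59 = 0.1525.
Squared: 0.0233.
Sum = 0.023269; P₂ = 0.023269 / 10 = 0.0023.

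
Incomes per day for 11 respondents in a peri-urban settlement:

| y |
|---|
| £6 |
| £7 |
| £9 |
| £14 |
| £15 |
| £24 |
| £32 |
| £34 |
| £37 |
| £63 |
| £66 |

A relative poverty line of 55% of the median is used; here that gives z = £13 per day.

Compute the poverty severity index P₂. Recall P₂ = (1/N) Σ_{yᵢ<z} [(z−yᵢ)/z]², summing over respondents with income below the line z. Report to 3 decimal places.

Below z: £6, £7, £9 (q = 3 of N = 11).
Relative gaps: (13−6)/13 = 0.5385; (13−7)/13 = 0.4615; (13−9)/13 = 0.3077.
Squared: 0.2899; 0.2130; 0.0947.
Sum = 0.597633; P₂ = 0.597633 / 11 = 0.054.

0.054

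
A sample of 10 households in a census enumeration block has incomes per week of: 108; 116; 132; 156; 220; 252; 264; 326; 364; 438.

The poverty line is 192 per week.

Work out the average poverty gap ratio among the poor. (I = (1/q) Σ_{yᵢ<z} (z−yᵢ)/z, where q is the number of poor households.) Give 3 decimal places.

Below z: 108, 116, 132, 156 (q = 4 of N = 10).
Shortfall ratios (z−y)/z: 0.4375, 0.3958, 0.3125, 0.1875; sum = 1.333333.
I averages over the q = 4 poor units only: 1.333333 / 4 = 0.333.

0.333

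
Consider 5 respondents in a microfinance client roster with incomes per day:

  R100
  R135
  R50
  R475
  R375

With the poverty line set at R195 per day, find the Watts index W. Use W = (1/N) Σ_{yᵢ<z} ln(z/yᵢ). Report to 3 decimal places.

0.479

Incomes under z: R50, R100, R135 (q = 3 of N = 5).
Log gaps: ln(195/50) = 1.3610; ln(195/100) = 0.6678; ln(195/135) = 0.3677.
W = 2.396531 / 5 = 0.479.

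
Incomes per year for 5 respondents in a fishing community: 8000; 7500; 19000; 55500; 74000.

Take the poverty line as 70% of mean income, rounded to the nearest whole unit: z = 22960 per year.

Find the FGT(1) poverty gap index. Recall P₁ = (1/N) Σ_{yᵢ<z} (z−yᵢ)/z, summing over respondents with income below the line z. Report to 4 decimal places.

Below z: 7500, 8000, 19000 (q = 3 of N = 5).
Gap ratios (z−y)/z: (22960−7500)/22960 = 0.6733; (22960−8000)/22960 = 0.6516; (22960−19000)/22960 = 0.1725.
Sum of shortfalls = 1.497387; P₁ averages over all N: 1.497387 / 5 = 0.2995.

0.2995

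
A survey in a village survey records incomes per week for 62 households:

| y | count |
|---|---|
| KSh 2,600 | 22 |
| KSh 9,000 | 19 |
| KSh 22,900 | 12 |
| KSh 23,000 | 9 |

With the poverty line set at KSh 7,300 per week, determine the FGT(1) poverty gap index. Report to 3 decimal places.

Incomes under z: 22×KSh 2,600 (q = 22 of N = 62).
Gap ratios (z−y)/z: (7300−2600)/7300 = 0.6438 (×22).
Σ = 14.164384. Dividing by the full population N = 62 gives P₁ = 0.228.

0.228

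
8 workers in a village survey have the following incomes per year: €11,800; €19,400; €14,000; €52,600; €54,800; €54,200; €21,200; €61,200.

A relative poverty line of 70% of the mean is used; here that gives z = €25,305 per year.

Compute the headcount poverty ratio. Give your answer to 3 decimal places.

0.500

4 of the 8 workers have income below €25,305.
H = 4/8 = 0.500.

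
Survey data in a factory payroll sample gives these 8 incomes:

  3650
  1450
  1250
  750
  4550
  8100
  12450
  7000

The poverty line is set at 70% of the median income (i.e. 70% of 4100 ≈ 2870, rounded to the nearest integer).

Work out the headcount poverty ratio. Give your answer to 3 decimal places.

0.375

3 of the 8 families have income below 2870.
H = 3/8 = 0.375.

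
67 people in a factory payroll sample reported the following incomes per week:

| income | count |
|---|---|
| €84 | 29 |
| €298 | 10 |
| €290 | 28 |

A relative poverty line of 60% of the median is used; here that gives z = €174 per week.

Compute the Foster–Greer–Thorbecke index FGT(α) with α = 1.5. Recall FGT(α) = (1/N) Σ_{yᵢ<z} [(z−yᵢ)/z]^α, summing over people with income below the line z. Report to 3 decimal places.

Poor units: 29×€84 (q = 29 of N = 67).
Relative gaps: (174−84)/174 = 0.5172 (×29).
Raised to α = 1.5: 0.37200 (×29).
Sum = 10.787924; FGT(1.5) = 10.787924 / 67 = 0.161.

0.161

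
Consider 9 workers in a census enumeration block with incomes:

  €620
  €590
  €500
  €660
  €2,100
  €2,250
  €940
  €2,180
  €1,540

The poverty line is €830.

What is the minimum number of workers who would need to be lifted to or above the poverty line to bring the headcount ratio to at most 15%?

3

4 of the 9 workers are poor, so H = 4/9 = 0.444.
A headcount ratio of at most 15% allows at most ⌊0.15 × 9⌋ = 1 poor workers.
So at least 4 − 1 = 3 must be lifted.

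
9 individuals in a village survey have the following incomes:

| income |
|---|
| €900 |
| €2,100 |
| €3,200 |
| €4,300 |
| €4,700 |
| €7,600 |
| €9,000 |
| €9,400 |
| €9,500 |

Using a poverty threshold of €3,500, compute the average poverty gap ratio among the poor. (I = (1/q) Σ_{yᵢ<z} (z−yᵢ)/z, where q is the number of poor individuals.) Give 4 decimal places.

0.4095

Poor units: €900, €2,100, €3,200 (q = 3 of N = 9).
Relative gaps: 0.7429, 0.4000, 0.0857; sum = 1.228571.
The income-gap ratio divides by q (the poor only): 1.228571 / 3 = 0.4095.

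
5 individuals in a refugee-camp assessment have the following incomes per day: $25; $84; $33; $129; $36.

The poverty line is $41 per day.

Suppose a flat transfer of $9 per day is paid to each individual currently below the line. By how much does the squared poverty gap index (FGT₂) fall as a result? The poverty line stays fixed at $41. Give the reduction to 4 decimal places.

Before: below the line — $25, $33, $36; squared poverty gap index (FGT₂) = 0.041047.
After the $9 transfer: below the line — $34; squared poverty gap index (FGT₂) = 0.005830.
Reduction = 0.041047 − 0.005830 = 0.0352.

0.0352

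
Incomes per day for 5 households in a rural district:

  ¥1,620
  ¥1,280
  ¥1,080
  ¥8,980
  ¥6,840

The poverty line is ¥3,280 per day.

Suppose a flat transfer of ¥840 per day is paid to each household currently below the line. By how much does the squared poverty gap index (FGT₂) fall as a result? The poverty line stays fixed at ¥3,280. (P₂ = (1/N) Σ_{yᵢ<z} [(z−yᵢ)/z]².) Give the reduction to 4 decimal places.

0.1437

Before: below the line — ¥1,080, ¥1,280, ¥1,620; squared poverty gap index (FGT₂) = 0.215564.
After the ¥840 transfer: below the line — ¥1,920, ¥2,120, ¥2,460; squared poverty gap index (FGT₂) = 0.071899.
Reduction = 0.215564 − 0.071899 = 0.1437.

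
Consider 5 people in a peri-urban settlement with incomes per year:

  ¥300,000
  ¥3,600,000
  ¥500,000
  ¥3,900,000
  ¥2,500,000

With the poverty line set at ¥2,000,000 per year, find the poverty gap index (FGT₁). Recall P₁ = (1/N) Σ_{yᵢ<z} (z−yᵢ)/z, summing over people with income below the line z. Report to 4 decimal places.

Incomes under z: ¥300,000, ¥500,000 (q = 2 of N = 5).
Relative gaps: (2000000−300000)/2000000 = 0.8500; (2000000−500000)/2000000 = 0.7500.
Σ = 1.600000. Dividing by the full population N = 5 gives P₁ = 0.3200.

0.3200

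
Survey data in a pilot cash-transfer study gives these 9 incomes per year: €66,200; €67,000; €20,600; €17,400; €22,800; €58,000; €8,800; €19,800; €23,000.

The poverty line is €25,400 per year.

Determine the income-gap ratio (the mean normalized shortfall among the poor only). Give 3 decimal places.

Poor units: €8,800, €17,400, €19,800, €20,600, €22,800, €23,000 (q = 6 of N = 9).
Shortfall ratios (z−y)/z: 0.6535, 0.3150, 0.2205, 0.1890, 0.1024, 0.0945; sum = 1.574803.
I averages over the q = 6 poor units only: 1.574803 / 6 = 0.262.

0.262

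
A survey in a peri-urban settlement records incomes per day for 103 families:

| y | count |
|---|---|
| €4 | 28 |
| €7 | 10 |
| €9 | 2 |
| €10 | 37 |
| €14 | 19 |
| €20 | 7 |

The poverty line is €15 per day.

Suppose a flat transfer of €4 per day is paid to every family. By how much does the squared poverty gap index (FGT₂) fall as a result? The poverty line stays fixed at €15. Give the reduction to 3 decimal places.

0.150

Before: below the line — 28×€4, 10×€7, 2×€9, 37×€10, 19×€14; squared poverty gap index (FGT₂) = 0.21765.
After the €4 transfer: below the line — 28×€8, 10×€11, 2×€13, 37×€14; squared poverty gap index (FGT₂) = 0.06805.
Reduction = 0.21765 − 0.06805 = 0.150.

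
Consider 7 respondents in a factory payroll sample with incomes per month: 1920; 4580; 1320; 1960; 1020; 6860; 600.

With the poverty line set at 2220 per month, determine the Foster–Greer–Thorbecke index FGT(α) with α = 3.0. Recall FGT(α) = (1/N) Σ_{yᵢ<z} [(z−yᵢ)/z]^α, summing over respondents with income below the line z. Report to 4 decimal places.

Below z: 600, 1020, 1320, 1920, 1960 (q = 5 of N = 7).
Normalized shortfalls: (2220−600)/2220 = 0.7297; (2220−1020)/2220 = 0.5405; (2220−1320)/2220 = 0.4054; (2220−1920)/2220 = 0.1351; (2220−1960)/2220 = 0.1171.
Raised to α = 3.0: 0.38859; 0.15794; 0.06663; 0.00247; 0.00161.
Sum = 0.617226; FGT(3.0) = 0.617226 / 7 = 0.0882.

0.0882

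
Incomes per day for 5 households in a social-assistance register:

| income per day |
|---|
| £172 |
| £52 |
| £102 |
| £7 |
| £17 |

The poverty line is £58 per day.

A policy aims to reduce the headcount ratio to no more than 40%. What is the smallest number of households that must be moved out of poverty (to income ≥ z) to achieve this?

1

3 of the 5 households are poor, so H = 3/5 = 0.600.
A headcount ratio of at most 40% allows at most ⌊0.40 × 5⌋ = 2 poor households.
So at least 3 − 2 = 1 must be lifted.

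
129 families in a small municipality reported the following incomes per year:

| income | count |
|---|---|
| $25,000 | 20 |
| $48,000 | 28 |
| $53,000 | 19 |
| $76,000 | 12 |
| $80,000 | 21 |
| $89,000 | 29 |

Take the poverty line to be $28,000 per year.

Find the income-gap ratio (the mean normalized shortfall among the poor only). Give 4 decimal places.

Incomes under z: 20×$25,000 (q = 20 of N = 129).
Shortfall ratios (z−y)/z: 0.1071 (×20); sum = 2.142857.
The income-gap ratio divides by q (the poor only): 2.142857 / 20 = 0.1071.

0.1071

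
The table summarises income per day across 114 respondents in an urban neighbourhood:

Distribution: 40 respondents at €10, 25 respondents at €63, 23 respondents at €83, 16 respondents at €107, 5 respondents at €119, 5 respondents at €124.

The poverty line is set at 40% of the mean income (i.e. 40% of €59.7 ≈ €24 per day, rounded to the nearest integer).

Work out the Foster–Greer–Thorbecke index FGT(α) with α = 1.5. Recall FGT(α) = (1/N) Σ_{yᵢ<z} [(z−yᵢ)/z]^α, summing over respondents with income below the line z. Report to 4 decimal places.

Incomes under z: 40×€10 (q = 40 of N = 114).
Gap ratios (z−y)/z: (24−10)/24 = 0.5833 (×40).
Raised to α = 1.5: 0.44553 (×40).
Sum = 17.821128; FGT(1.5) = 17.821128 / 114 = 0.1563.

0.1563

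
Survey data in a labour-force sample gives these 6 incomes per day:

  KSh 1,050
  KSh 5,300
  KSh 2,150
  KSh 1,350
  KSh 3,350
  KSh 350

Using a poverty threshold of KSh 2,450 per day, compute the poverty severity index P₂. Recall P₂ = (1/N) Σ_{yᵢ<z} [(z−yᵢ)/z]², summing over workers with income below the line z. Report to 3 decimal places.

0.213

Below z: KSh 350, KSh 1,050, KSh 1,350, KSh 2,150 (q = 4 of N = 6).
Gap ratios (z−y)/z: (2450−350)/2450 = 0.8571; (2450−1050)/2450 = 0.5714; (2450−1350)/2450 = 0.4490; (2450−2150)/2450 = 0.1224.
Squared: 0.7347; 0.3265; 0.2016; 0.0150.
Sum = 1.277801; P₂ = 1.277801 / 6 = 0.213.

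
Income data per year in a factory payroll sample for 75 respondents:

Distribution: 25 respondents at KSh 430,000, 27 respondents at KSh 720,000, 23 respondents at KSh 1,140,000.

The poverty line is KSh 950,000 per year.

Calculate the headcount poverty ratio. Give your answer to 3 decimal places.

52 of the 75 respondents have income below KSh 950,000.
H = 52/75 = 0.693.

0.693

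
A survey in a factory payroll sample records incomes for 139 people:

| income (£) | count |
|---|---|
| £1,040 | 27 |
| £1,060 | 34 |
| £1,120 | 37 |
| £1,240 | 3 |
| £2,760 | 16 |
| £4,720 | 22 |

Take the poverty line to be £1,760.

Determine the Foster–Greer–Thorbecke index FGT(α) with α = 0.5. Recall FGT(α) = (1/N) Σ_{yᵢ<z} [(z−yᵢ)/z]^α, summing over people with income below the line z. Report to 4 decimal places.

Poor units: 27×£1,040, 34×£1,060, 37×£1,120, 3×£1,240 (q = 101 of N = 139).
Gap ratios (z−y)/z: (1760−1040)/1760 = 0.4091 (×27); (1760−1060)/1760 = 0.3977 (×34); (1760−1120)/1760 = 0.3636 (×37); (1760−1240)/1760 = 0.2955 (×3).
Raised to α = 0.5: 0.63960 (×27); 0.63066 (×34); 0.60302 (×37); 0.54356 (×3).
Sum = 62.654081; FGT(0.5) = 62.654081 / 139 = 0.4507.

0.4507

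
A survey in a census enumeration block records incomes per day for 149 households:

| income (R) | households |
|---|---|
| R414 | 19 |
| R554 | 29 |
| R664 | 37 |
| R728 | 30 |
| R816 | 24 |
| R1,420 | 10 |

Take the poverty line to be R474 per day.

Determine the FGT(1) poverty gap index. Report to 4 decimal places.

0.0161

Poor units: 19×R414 (q = 19 of N = 149).
Normalized shortfalls: (474−414)/474 = 0.1266 (×19).
Sum of shortfalls = 2.405063; P₁ averages over all N: 2.405063 / 149 = 0.0161.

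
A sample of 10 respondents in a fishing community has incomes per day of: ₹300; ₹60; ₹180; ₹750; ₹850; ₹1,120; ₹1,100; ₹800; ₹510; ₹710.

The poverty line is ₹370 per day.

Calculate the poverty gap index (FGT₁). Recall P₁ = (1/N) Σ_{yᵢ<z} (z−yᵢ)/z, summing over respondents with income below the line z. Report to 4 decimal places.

Below z: ₹60, ₹180, ₹300 (q = 3 of N = 10).
Relative gaps: (370−60)/370 = 0.8378; (370−180)/370 = 0.5135; (370−300)/370 = 0.1892.
Sum of shortfalls = 1.540541; P₁ averages over all N: 1.540541 / 10 = 0.1541.

0.1541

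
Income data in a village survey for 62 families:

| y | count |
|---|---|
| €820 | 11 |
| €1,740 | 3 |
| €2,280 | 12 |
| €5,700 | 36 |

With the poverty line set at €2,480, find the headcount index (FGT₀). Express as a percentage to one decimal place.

41.9%

26 of the 62 families have income below €2,480.
H = 26/62 = 41.9%.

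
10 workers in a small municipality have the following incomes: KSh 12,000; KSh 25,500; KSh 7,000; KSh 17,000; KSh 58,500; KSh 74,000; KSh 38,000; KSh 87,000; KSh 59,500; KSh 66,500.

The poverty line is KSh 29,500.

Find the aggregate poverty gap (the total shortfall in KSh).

KSh 56,500

Below the line: KSh 7,000, KSh 12,000, KSh 17,000, KSh 25,500 (q = 4 of N = 10).
Individual gaps: 29500−7000 = 22500; 29500−12000 = 17500; 29500−17000 = 12500; 29500−25500 = 4000.
Aggregate gap = KSh 56,500.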